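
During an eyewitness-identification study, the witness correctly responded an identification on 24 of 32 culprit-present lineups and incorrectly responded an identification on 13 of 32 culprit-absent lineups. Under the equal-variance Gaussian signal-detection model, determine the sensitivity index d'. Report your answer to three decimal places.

H = 24/32 = 0.7500
FA = 13/32 = 0.4062
Φ⁻¹(0.7500) = 0.6745, Φ⁻¹(0.4062) = -0.2373
d' = z(H) − z(FA) = 0.6745 − (-0.2373) = 0.9118

d' = 0.912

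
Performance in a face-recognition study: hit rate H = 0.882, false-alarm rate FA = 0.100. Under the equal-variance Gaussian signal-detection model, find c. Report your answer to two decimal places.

z(0.882) = 1.185, z(0.100) = -1.282
c = −½·[z(H) + z(FA)] = −0.5 × (1.185 + (-1.282)) = 0.0485

c = 0.05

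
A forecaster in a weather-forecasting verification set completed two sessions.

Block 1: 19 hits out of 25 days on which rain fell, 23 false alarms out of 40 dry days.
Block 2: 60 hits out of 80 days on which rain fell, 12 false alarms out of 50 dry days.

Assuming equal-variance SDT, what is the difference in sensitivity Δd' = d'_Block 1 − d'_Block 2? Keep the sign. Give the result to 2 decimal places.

Block 1: z(0.7600) = 0.706, z(0.5750) = 0.189, d' = 0.517
Block 2: z(0.7500) = 0.674, z(0.2400) = -0.706, d' = 1.380
Δd' = d'_Block 1 − d'_Block 2 = 0.517 − 1.380 = -0.863
Block 2 has the higher sensitivity.

Δd' = -0.86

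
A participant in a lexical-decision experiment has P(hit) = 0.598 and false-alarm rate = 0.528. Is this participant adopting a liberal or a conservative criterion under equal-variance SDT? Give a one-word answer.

z(H) = 0.248, z(FA) = 0.070
c = −½·(z(H) + z(FA)) = -0.159
c < 0 → liberal criterion (biased toward responding “yes”).

liberal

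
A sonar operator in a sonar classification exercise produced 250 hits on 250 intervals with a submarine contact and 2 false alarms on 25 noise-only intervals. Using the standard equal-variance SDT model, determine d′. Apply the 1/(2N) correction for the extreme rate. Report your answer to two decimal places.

The hit rate is 250/250 = 1, so apply the 1/(2N) correction: H → 1 − 1/(2·250) = 0.99800.
z(H) = z(0.99800) = 2.878
z(FA) = z(0.08000) = -1.405
d' = 2.878 − (-1.405) = 4.283

d′ = 4.28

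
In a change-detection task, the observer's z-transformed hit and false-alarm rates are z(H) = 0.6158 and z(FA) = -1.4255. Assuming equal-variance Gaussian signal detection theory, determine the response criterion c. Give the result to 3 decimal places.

c = −½·[z(H) + z(FA)] = −½·(0.6158 + (-1.4255)) = 0.40485
c > 0: the observer has a conservative response bias.

c = 0.405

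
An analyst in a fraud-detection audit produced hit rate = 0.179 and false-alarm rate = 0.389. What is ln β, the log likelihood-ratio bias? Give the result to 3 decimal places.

ln β = -0.383

z(0.179) = -0.9192, z(0.389) = -0.2819
ln β = −½·[z(H)² − z(FA)²] = −0.5 × (0.8449 − 0.0795) = -0.3827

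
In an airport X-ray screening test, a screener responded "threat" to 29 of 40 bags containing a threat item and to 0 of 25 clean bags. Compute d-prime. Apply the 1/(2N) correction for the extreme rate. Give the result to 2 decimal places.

The false-alarm rate is 0/25 = 0, so apply the 1/(2N) correction: FA → 1/(2·25) = 0.02000.
z(H) = z(0.72500) = 0.598
z(FA) = z(0.02000) = -2.054
d' = 0.598 − (-2.054) = 2.652

d-prime = 2.65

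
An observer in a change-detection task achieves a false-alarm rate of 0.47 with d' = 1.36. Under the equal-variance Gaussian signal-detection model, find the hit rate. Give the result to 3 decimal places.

z(false-alarm rate) = z(0.47) = -0.0753
z(H) = z(FA) + d' = -0.0753 + 1.36 = 1.2847
hit rate = Φ(1.2847) = 0.9006

hit rate = 0.901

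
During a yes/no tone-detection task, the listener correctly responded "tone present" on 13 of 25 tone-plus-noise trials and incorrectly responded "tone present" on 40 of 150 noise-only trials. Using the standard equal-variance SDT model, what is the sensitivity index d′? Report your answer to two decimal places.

H = 13/25 = 0.5200
FA = 40/150 = 0.2667
Φ⁻¹(H) = 0.0502
Φ⁻¹(FA) = -0.6228
d' = z(H) − z(FA) = 0.0502 − (-0.6228) = 0.6730

d′ = 0.67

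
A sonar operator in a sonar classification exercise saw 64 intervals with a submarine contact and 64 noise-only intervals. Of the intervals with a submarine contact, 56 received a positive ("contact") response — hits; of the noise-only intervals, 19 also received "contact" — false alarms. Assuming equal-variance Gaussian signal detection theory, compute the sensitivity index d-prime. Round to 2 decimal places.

d-prime = 1.68

H = 56/64 = 0.8750
FA = 19/64 = 0.2969
z(H) = z(0.8750) = 1.1503
z(FA) = z(0.2969) = -0.5333
d' = z(H) − z(FA) = 1.1503 − (-0.5333) = 1.6836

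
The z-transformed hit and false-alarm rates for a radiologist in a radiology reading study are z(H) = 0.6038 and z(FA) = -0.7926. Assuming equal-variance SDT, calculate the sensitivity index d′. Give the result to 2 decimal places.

d' = z(H) − z(FA) = 0.6038 − (-0.7926) = 1.3964

d′ = 1.40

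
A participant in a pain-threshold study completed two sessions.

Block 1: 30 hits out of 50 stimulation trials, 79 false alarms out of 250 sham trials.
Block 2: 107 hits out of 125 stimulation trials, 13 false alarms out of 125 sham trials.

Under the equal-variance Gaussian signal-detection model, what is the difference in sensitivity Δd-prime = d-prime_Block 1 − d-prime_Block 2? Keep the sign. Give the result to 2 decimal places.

Δd-prime = -1.59

Block 1: z(0.6000) = 0.253, z(0.3160) = -0.479, d' = 0.732
Block 2: z(0.8560) = 1.063, z(0.1040) = -1.259, d' = 2.322
Δd' = d'_Block 1 − d'_Block 2 = 0.732 − 2.322 = -1.590
Block 2 has the higher sensitivity.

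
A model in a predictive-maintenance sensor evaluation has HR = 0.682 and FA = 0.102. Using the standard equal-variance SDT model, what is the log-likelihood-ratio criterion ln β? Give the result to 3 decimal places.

z(0.682) = 0.4733, z(0.102) = -1.2702
ln β = −½·[z(H)² − z(FA)²] = −0.5 × (0.2240 − 1.6134) = 0.6947

ln β = 0.695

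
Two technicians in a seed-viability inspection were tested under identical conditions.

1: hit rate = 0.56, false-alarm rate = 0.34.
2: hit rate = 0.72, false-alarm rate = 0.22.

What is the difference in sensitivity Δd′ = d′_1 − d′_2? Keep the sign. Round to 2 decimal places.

1: z(0.56) = 0.151, z(0.34) = -0.412, d' = 0.563
2: z(0.72) = 0.583, z(0.22) = -0.772, d' = 1.355
Δd' = d'_1 − d'_2 = 0.563 − 1.355 = -0.792
2 has the higher sensitivity.

Δd′ = -0.79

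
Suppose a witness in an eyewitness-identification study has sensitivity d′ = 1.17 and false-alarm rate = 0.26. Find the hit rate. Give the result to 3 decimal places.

hit rate = 0.701

z(false-alarm rate) = z(0.26) = -0.6433
z(H) = z(FA) + d' = -0.6433 + 1.17 = 0.5267
hit rate = Φ(0.5267) = 0.7008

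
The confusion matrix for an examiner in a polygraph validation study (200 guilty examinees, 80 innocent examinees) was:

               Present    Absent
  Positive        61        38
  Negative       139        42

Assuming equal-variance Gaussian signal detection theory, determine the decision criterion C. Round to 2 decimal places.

H = 61/200 = 0.3050
FA = 38/80 = 0.4750
Φ⁻¹(0.3050) = -0.5101, Φ⁻¹(0.4750) = -0.0627
c = −½·[z(H) + z(FA)] = −0.5 × (-0.5101 + (-0.0627)) = 0.2864

C = 0.29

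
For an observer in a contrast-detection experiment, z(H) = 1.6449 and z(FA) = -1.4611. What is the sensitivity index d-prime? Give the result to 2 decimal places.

d-prime = 3.11

d' = z(H) − z(FA) = 1.6449 − (-1.4611) = 3.1060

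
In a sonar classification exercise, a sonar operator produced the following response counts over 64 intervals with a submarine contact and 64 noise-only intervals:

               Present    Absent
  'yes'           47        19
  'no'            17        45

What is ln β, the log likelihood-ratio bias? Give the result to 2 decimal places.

H = 47/64 = 0.7344
FA = 19/64 = 0.2969
z(H) = 0.626
z(FA) = -0.533
ln β = −½·[z(H)² − z(FA)²] = −0.5 × (0.392 − 0.284) = -0.054

ln β = -0.05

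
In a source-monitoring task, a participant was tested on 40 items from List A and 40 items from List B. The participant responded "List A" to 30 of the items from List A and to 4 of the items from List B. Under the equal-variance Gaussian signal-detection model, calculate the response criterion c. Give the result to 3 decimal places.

c = 0.304

H = 30/40 = 0.7500
FA = 4/40 = 0.1000
z(0.7500) = 0.6745, z(0.1000) = -1.2816
c = −½·[z(H) + z(FA)] = −0.5 × (0.6745 + (-1.2816)) = 0.30355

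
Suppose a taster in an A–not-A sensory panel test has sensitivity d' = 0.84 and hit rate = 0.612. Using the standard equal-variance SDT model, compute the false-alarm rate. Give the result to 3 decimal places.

false-alarm rate = 0.289

z(hit rate) = z(0.612) = 0.2845
z(FA) = z(H) − d' = 0.2845 − 0.84 = -0.5555
false-alarm rate = Φ(-0.5555) = 0.2893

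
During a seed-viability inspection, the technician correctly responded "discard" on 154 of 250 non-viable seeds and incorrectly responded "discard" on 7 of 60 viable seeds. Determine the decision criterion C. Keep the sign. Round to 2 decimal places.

H = 154/250 = 0.6160
FA = 7/60 = 0.1167
Φ⁻¹(H) = 0.295
Φ⁻¹(FA) = -1.192
c = −½·[z(H) + z(FA)] = −0.5 × (0.295 + (-1.192)) = 0.4485
c > 0: the technician has a conservative response bias.

C = 0.45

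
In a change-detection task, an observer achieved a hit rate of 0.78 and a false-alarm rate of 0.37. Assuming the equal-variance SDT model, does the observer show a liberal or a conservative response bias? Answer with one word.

z(H) = 0.772, z(FA) = -0.332
c = −½·(z(H) + z(FA)) = -0.220
c < 0 → liberal criterion (biased toward responding “yes”).

liberal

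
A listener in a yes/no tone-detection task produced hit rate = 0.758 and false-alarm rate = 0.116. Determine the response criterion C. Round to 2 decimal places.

C = 0.25

Φ⁻¹(H) = Φ⁻¹(0.758) = 0.6999
Φ⁻¹(FA) = Φ⁻¹(0.116) = -1.1952
c = −½·[z(H) + z(FA)] = −0.5 × (0.6999 + (-1.1952)) = 0.24765
c > 0: the listener has a conservative response bias.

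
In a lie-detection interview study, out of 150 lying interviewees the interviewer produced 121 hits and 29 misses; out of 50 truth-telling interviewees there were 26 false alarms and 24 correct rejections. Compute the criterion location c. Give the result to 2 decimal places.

c = -0.46

H = 121/150 = 0.8067
FA = 26/50 = 0.5200
Φ⁻¹(0.8067) = 0.8658, Φ⁻¹(0.5200) = 0.0502
c = −½·[z(H) + z(FA)] = −0.5 × (0.8658 + 0.0502) = -0.4580
c < 0: the interviewer has a liberal response bias.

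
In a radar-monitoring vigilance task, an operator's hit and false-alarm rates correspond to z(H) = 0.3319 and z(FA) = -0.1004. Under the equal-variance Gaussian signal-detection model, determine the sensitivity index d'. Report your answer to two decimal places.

d' = z(H) − z(FA) = 0.3319 − (-0.1004) = 0.4323

d' = 0.43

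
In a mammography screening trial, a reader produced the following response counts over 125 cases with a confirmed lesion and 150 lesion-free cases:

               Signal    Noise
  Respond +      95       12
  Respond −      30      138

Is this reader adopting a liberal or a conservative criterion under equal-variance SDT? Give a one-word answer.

z(H) = 0.706, z(FA) = -1.405
c = −½·(z(H) + z(FA)) = 0.3495
c > 0 → conservative criterion (biased toward responding “no”).

conservative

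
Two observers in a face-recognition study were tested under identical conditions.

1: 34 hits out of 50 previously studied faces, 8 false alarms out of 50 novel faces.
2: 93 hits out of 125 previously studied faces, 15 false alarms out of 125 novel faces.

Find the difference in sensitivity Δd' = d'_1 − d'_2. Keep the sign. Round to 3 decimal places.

1: z(0.6800) = 0.4677, z(0.1600) = -0.9945, d' = 1.4622
2: z(0.7440) = 0.6557, z(0.1200) = -1.1750, d' = 1.8307
Δd' = d'_1 − d'_2 = 1.4622 − 1.8307 = -0.3685
2 has the higher sensitivity.

Δd' = -0.369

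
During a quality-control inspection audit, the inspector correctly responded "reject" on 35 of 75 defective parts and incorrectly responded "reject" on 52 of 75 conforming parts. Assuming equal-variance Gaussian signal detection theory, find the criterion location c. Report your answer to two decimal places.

H = 35/75 = 0.4667
FA = 52/75 = 0.6933
Φ⁻¹(H) = Φ⁻¹(0.4667) = -0.0836
Φ⁻¹(FA) = Φ⁻¹(0.6933) = 0.5052
c = −½·[z(H) + z(FA)] = −0.5 × (-0.0836 + 0.5052) = -0.2108

c = -0.21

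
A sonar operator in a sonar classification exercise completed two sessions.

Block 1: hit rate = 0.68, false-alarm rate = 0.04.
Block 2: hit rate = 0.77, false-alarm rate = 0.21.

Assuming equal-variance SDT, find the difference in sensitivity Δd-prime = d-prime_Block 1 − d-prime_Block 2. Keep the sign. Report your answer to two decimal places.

Block 1: z(0.68) = 0.468, z(0.04) = -1.751, d' = 2.219
Block 2: z(0.77) = 0.739, z(0.21) = -0.806, d' = 1.545
Δd' = d'_Block 1 − d'_Block 2 = 2.219 − 1.545 = 0.674
Block 1 has the higher sensitivity.

Δd-prime = 0.67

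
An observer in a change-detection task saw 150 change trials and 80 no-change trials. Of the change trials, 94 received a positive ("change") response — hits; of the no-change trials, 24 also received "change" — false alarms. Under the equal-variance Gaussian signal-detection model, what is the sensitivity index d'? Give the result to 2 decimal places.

H = 94/150 = 0.6267
FA = 24/80 = 0.3000
z(H) = z(0.6267) = 0.323
z(FA) = z(0.3000) = -0.524
d' = z(H) − z(FA) = 0.323 − (-0.524) = 0.847

d' = 0.85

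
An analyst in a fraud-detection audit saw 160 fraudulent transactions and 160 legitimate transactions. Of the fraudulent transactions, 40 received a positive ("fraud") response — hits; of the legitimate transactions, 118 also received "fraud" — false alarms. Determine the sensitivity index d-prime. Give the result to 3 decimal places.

H = 40/160 = 0.2500
FA = 118/160 = 0.7375
Φ⁻¹(H) = Φ⁻¹(0.2500) = -0.6745
Φ⁻¹(FA) = Φ⁻¹(0.7375) = 0.6357
d' = z(H) − z(FA) = -0.6745 − 0.6357 = -1.3102

d-prime = -1.310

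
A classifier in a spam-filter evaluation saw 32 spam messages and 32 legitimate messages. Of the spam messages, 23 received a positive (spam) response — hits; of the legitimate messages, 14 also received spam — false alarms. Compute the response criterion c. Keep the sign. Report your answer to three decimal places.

H = 23/32 = 0.7188
FA = 14/32 = 0.4375
z(0.7188) = 0.5793, z(0.4375) = -0.1573
c = −½·[z(H) + z(FA)] = −0.5 × (0.5793 + (-0.1573)) = -0.2110

c = -0.211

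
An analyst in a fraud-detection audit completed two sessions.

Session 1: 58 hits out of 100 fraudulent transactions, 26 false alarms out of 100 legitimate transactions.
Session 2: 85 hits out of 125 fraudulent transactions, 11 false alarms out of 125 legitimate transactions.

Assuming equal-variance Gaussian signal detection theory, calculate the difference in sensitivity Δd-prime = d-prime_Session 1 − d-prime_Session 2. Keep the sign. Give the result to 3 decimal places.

Δd-prime = -0.976

Session 1: z(0.5800) = 0.2019, z(0.2600) = -0.6433, d' = 0.8452
Session 2: z(0.6800) = 0.4677, z(0.0880) = -1.3532, d' = 1.8209
Δd' = d'_Session 1 − d'_Session 2 = 0.8452 − 1.8209 = -0.9757
Session 2 has the higher sensitivity.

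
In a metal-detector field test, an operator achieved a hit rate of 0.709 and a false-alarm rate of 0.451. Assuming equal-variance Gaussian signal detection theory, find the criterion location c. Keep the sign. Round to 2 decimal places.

z(H) = z(0.709) = 0.550
z(FA) = z(0.451) = -0.123
c = −½·[z(H) + z(FA)] = −0.5 × (0.550 + (-0.123)) = -0.2135
c < 0: the operator has a liberal response bias.

c = -0.21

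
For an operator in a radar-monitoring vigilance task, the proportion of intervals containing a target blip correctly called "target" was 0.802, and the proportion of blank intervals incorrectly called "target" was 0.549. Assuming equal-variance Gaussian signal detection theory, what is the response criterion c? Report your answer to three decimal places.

Φ⁻¹(0.802) = 0.8488, Φ⁻¹(0.549) = 0.1231
c = −½·[z(H) + z(FA)] = −0.5 × (0.8488 + 0.1231) = -0.48595

c = -0.486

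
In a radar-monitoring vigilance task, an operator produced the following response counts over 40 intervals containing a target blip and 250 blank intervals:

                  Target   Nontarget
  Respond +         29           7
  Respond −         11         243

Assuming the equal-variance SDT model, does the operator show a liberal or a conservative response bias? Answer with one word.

conservative

z(H) = 0.598, z(FA) = -1.911
c = −½·(z(H) + z(FA)) = 0.6565
c > 0 → conservative criterion (biased toward responding “no”).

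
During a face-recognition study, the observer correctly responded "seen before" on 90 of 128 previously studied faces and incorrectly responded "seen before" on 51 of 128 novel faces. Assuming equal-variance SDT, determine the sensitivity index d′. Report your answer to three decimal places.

H = 90/128 = 0.7031
FA = 51/128 = 0.3984
Φ⁻¹(H) = Φ⁻¹(0.7031) = 0.5333
Φ⁻¹(FA) = Φ⁻¹(0.3984) = -0.2575
d' = z(H) − z(FA) = 0.5333 − (-0.2575) = 0.7908

d′ = 0.791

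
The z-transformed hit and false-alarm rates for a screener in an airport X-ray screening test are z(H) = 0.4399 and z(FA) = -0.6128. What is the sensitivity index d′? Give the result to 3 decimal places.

d′ = 1.053

d' = z(H) − z(FA) = 0.4399 − (-0.6128) = 1.0527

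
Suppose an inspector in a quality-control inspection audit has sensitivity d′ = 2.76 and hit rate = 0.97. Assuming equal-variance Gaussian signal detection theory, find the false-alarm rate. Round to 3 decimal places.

false-alarm rate = 0.190

z(hit rate) = z(0.97) = 1.8808
z(FA) = z(H) − d' = 1.8808 − 2.76 = -0.8792
false-alarm rate = Φ(-0.8792) = 0.1896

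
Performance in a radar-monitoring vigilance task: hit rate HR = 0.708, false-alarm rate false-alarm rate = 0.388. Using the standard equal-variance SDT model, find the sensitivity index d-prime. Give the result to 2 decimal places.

z(H) = z(0.708) = 0.548
z(FA) = z(0.388) = -0.285
d' = z(H) − z(FA) = 0.548 − (-0.285) = 0.833

d-prime = 0.83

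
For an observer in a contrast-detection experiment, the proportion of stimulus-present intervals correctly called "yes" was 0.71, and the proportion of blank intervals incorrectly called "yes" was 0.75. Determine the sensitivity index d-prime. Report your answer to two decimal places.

d-prime = -0.12

z(H) = 0.5534
z(FA) = 0.6745
d' = z(H) − z(FA) = 0.5534 − 0.6745 = -0.1211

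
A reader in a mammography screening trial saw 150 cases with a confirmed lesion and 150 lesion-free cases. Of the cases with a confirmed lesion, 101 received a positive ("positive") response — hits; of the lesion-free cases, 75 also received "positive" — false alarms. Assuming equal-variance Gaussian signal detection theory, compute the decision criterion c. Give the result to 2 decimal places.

H = 101/150 = 0.6733
FA = 75/150 = 0.5000
z(H) = 0.4490
z(FA) = 0.0000
c = −½·[z(H) + z(FA)] = −0.5 × (0.4490 + 0.0000) = -0.2245
c < 0: the reader has a liberal response bias.

c = -0.22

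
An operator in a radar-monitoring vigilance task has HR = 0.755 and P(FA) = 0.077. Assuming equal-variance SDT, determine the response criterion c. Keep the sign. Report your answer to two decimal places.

z(0.755) = 0.6903, z(0.077) = -1.4255
c = −½·[z(H) + z(FA)] = −0.5 × (0.6903 + (-1.4255)) = 0.3676

c = 0.37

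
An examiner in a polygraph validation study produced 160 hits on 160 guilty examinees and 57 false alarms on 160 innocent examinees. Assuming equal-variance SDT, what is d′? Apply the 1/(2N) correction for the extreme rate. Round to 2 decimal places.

The hit rate is 160/160 = 1, so apply the 1/(2N) correction: H → 1 − 1/(2·160) = 0.99687.
z(H) = z(0.99687) = 2.734
z(FA) = z(0.35625) = -0.369
d' = 2.734 − (-0.369) = 3.103

d′ = 3.10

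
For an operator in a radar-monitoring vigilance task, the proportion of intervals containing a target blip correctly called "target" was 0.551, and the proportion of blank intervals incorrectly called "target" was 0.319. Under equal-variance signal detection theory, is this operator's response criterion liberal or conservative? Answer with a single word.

conservative

z(H) = 0.128, z(FA) = -0.470
c = −½·(z(H) + z(FA)) = 0.171
c > 0 → conservative criterion (biased toward responding “no”).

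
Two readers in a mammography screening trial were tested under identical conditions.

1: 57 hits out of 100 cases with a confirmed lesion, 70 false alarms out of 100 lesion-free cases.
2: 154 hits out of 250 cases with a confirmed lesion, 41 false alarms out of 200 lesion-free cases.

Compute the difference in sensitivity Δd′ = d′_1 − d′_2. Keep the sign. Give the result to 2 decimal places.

1: z(0.5700) = 0.176, z(0.7000) = 0.524, d' = -0.348
2: z(0.6160) = 0.295, z(0.2050) = -0.824, d' = 1.119
Δd' = d'_1 − d'_2 = -0.348 − 1.119 = -1.467
2 has the higher sensitivity.

Δd′ = -1.47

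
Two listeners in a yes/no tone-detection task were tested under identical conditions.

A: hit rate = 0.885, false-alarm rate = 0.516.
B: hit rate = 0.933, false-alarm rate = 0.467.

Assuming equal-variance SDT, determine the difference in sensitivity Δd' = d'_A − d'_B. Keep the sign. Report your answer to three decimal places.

Δd' = -0.421

A: z(0.885) = 1.2004, z(0.516) = 0.0401, d' = 1.1603
B: z(0.933) = 1.4985, z(0.467) = -0.0828, d' = 1.5813
Δd' = d'_A − d'_B = 1.1603 − 1.5813 = -0.4210
B has the higher sensitivity.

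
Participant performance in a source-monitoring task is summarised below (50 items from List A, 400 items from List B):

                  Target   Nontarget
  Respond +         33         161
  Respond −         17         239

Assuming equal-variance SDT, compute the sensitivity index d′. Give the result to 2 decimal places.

d′ = 0.66

H = 33/50 = 0.6600
FA = 161/400 = 0.4025
z(H) = z(0.6600) = 0.4125
z(FA) = z(0.4025) = -0.2469
d' = z(H) − z(FA) = 0.4125 − (-0.2469) = 0.6594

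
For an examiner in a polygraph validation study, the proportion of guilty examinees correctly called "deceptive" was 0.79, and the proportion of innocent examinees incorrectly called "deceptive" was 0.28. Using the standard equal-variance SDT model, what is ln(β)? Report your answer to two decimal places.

ln β = -0.16

z(H) = 0.806
z(FA) = -0.583
ln β = −½·[z(H)² − z(FA)²] = −0.5 × (0.650 − 0.340) = -0.155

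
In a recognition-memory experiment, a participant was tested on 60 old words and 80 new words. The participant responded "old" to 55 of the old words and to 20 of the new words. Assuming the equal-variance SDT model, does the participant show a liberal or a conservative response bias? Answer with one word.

liberal

z(H) = 1.383, z(FA) = -0.674
c = −½·(z(H) + z(FA)) = -0.3545
c < 0 → liberal criterion (biased toward responding “yes”).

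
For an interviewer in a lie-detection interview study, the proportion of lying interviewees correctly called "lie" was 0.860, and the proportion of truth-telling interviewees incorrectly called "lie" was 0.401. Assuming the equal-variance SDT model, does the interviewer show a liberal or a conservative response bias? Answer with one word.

z(H) = 1.080, z(FA) = -0.251
c = −½·(z(H) + z(FA)) = -0.4145
c < 0 → liberal criterion (biased toward responding “yes”).

liberal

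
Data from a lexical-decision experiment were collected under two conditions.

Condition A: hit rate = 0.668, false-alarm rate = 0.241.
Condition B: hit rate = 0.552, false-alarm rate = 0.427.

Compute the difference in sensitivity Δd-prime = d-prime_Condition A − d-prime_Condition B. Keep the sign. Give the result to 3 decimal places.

Δd-prime = 0.823

Condition A: z(0.668) = 0.4344, z(0.241) = -0.7031, d' = 1.1375
Condition B: z(0.552) = 0.1307, z(0.427) = -0.1840, d' = 0.3147
Δd' = d'_Condition A − d'_Condition B = 1.1375 − 0.3147 = 0.8228
Condition A has the higher sensitivity.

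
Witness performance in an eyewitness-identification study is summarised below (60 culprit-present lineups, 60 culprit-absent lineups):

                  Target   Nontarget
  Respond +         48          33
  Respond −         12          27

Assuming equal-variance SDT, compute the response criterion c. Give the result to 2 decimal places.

H = 48/60 = 0.8000
FA = 33/60 = 0.5500
Φ⁻¹(H) = 0.842
Φ⁻¹(FA) = 0.126
c = −½·[z(H) + z(FA)] = −0.5 × (0.842 + 0.126) = -0.484

c = -0.48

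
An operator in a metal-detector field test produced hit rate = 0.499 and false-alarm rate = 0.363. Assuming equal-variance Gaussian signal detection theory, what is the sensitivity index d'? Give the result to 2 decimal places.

z(0.499) = -0.0025, z(0.363) = -0.3505
d' = z(H) − z(FA) = -0.0025 − (-0.3505) = 0.3480

d' = 0.35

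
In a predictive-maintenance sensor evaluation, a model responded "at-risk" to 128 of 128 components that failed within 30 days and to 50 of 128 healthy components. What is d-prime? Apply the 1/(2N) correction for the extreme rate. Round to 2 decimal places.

d-prime = 2.94

The hit rate is 128/128 = 1, so apply the 1/(2N) correction: H → 1 − 1/(2·128) = 0.99609.
z(H) = z(0.99609) = 2.660
z(FA) = z(0.39062) = -0.278
d' = 2.660 − (-0.278) = 2.938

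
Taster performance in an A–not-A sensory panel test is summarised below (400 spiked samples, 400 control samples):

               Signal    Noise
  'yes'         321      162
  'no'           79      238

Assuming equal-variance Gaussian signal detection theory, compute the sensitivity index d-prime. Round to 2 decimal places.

H = 321/400 = 0.8025
FA = 162/400 = 0.4050
z(H) = z(0.8025) = 0.851
z(FA) = z(0.4050) = -0.240
d' = z(H) − z(FA) = 0.851 − (-0.240) = 1.091

d-prime = 1.09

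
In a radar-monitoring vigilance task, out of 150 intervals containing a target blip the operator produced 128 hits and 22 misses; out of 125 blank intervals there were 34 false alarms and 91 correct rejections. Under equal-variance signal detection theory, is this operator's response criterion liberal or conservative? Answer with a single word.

z(H) = 1.051, z(FA) = -0.607
c = −½·(z(H) + z(FA)) = -0.222
c < 0 → liberal criterion (biased toward responding “yes”).

liberal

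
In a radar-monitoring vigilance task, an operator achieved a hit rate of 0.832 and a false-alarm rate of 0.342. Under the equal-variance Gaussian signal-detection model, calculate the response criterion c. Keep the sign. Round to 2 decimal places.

z(H) = z(0.832) = 0.9621
z(FA) = z(0.342) = -0.4070
c = −½·[z(H) + z(FA)] = −0.5 × (0.9621 + (-0.4070)) = -0.27755

c = -0.28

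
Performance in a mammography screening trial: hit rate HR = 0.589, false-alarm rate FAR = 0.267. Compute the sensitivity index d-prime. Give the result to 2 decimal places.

d-prime = 0.85

Φ⁻¹(H) = Φ⁻¹(0.589) = 0.225
Φ⁻¹(FA) = Φ⁻¹(0.267) = -0.622
d' = z(H) − z(FA) = 0.225 − (-0.622) = 0.847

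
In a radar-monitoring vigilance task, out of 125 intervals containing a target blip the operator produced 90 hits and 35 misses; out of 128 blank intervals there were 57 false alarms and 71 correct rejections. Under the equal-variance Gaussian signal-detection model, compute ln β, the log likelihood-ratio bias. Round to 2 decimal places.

H = 90/125 = 0.7200
FA = 57/128 = 0.4453
Φ⁻¹(0.7200) = 0.583, Φ⁻¹(0.4453) = -0.138
ln β = −½·[z(H)² − z(FA)²] = −0.5 × (0.340 − 0.019) = -0.1605

ln β = -0.16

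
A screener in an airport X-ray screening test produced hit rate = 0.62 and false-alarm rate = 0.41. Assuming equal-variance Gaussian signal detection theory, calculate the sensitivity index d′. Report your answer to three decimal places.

z(H) = z(0.62) = 0.3055
z(FA) = z(0.41) = -0.2275
d' = z(H) − z(FA) = 0.3055 − (-0.2275) = 0.5330

d′ = 0.533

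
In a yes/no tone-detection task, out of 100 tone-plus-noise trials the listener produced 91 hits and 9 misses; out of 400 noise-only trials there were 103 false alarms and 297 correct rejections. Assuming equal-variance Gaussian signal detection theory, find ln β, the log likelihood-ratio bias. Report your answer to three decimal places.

ln β = -0.687

H = 91/100 = 0.9100
FA = 103/400 = 0.2575
z(0.9100) = 1.3408, z(0.2575) = -0.6511
ln β = −½·[z(H)² − z(FA)²] = −0.5 × (1.7977 − 0.4239) = -0.6869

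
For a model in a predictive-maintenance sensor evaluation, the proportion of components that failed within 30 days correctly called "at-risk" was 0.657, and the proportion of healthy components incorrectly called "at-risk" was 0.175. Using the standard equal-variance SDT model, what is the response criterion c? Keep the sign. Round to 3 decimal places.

Φ⁻¹(H) = 0.4043
Φ⁻¹(FA) = -0.9346
c = −½·[z(H) + z(FA)] = −0.5 × (0.4043 + (-0.9346)) = 0.26515

c = 0.265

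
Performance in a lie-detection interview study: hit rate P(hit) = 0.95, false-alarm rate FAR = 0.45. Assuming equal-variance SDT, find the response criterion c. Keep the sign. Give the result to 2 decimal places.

z(H) = 1.645
z(FA) = -0.126
c = −½·[z(H) + z(FA)] = −0.5 × (1.645 + (-0.126)) = -0.7595
c < 0: the interviewer has a liberal response bias.

c = -0.76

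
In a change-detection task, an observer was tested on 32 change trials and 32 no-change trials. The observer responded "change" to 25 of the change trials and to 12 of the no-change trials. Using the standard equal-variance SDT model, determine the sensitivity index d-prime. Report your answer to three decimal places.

H = 25/32 = 0.7812
FA = 12/32 = 0.3750
z(H) = z(0.7812) = 0.7763
z(FA) = z(0.3750) = -0.3186
d' = z(H) − z(FA) = 0.7763 − (-0.3186) = 1.0949

d-prime = 1.095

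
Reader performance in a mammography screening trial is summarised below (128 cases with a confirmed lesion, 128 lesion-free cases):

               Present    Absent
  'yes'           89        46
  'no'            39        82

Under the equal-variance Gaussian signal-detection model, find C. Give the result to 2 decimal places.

C = -0.08

H = 89/128 = 0.6953
FA = 46/128 = 0.3594
z(H) = z(0.6953) = 0.511
z(FA) = z(0.3594) = -0.360
c = −½·[z(H) + z(FA)] = −0.5 × (0.511 + (-0.360)) = -0.0755
c < 0: the reader has a liberal response bias.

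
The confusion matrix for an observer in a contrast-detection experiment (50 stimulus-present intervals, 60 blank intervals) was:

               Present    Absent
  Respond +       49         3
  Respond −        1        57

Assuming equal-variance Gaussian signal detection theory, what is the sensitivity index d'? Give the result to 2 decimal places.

d' = 3.70

H = 49/50 = 0.9800
FA = 3/60 = 0.0500
z(H) = z(0.9800) = 2.0537
z(FA) = z(0.0500) = -1.6449
d' = z(H) − z(FA) = 2.0537 − (-1.6449) = 3.6986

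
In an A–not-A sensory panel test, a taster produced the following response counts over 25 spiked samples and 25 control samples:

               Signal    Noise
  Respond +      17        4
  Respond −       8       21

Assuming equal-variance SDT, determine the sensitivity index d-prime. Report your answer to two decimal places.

H = 17/25 = 0.6800
FA = 4/25 = 0.1600
z(H) = 0.4677
z(FA) = -0.9945
d' = z(H) − z(FA) = 0.4677 − (-0.9945) = 1.4622

d-prime = 1.46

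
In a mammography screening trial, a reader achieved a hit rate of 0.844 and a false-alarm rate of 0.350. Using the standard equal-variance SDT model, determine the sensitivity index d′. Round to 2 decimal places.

z(H) = 1.0110
z(FA) = -0.3853
d' = z(H) − z(FA) = 1.0110 − (-0.3853) = 1.3963

d′ = 1.40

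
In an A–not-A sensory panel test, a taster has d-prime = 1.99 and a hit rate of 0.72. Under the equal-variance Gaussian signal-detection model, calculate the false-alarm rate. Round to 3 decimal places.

z(hit rate) = z(0.72) = 0.5828
z(FA) = z(H) − d' = 0.5828 − 1.99 = -1.4072
false-alarm rate = Φ(-1.4072) = 0.0797

false-alarm rate = 0.080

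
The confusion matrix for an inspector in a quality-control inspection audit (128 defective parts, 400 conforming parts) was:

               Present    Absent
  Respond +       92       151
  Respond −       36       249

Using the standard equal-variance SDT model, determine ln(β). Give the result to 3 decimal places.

ln β = -0.119

H = 92/128 = 0.7188
FA = 151/400 = 0.3775
z(0.7188) = 0.5793, z(0.3775) = -0.3121
ln β = −½·[z(H)² − z(FA)²] = −0.5 × (0.3356 − 0.0974) = -0.1191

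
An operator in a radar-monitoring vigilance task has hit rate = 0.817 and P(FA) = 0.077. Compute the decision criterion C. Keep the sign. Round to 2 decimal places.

C = 0.26

z(H) = z(0.817) = 0.904
z(FA) = z(0.077) = -1.426
c = −½·[z(H) + z(FA)] = −0.5 × (0.904 + (-1.426)) = 0.261
c > 0: the operator has a conservative response bias.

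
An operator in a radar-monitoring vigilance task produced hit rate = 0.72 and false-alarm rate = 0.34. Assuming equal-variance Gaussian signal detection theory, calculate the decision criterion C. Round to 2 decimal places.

Φ⁻¹(H) = Φ⁻¹(0.72) = 0.5828
Φ⁻¹(FA) = Φ⁻¹(0.34) = -0.4125
c = −½·[z(H) + z(FA)] = −0.5 × (0.5828 + (-0.4125)) = -0.08515

C = -0.09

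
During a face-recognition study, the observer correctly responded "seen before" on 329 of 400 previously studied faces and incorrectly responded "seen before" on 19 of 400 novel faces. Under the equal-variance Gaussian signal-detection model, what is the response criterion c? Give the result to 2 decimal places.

c = 0.37

H = 329/400 = 0.8225
FA = 19/400 = 0.0475
z(H) = z(0.8225) = 0.925
z(FA) = z(0.0475) = -1.670
c = −½·[z(H) + z(FA)] = −0.5 × (0.925 + (-1.670)) = 0.3725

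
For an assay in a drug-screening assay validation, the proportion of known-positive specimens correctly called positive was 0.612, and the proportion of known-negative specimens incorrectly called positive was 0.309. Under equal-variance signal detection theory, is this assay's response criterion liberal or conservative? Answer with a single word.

conservative

z(H) = 0.285, z(FA) = -0.499
c = −½·(z(H) + z(FA)) = 0.107
c > 0 → conservative criterion (biased toward responding “no”).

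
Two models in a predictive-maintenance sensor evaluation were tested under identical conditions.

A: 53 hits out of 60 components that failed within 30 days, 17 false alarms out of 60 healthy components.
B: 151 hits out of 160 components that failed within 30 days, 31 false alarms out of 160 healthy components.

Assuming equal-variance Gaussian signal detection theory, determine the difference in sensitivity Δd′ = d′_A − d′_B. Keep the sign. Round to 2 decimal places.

A: z(0.8833) = 1.192, z(0.2833) = -0.573, d' = 1.765
B: z(0.9437) = 1.587, z(0.1938) = -0.864, d' = 2.451
Δd' = d'_A − d'_B = 1.765 − 2.451 = -0.686
B has the higher sensitivity.

Δd′ = -0.69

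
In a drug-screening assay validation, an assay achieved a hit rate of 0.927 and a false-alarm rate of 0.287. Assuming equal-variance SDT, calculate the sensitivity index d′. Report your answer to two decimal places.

z(0.927) = 1.4538, z(0.287) = -0.5622
d' = z(H) − z(FA) = 1.4538 − (-0.5622) = 2.0160

d′ = 2.02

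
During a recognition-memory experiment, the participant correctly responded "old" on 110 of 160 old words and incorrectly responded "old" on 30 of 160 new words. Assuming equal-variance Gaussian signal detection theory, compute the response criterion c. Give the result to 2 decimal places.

H = 110/160 = 0.6875
FA = 30/160 = 0.1875
z(0.6875) = 0.489, z(0.1875) = -0.887
c = −½·[z(H) + z(FA)] = −0.5 × (0.489 + (-0.887)) = 0.199
c > 0: the participant has a conservative response bias.

c = 0.20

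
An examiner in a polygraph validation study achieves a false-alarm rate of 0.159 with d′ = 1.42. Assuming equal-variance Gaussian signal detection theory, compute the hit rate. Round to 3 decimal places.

hit rate = 0.663

z(false-alarm rate) = z(0.159) = -0.9986
z(H) = z(FA) + d' = -0.9986 + 1.42 = 0.4214
hit rate = Φ(0.4214) = 0.6633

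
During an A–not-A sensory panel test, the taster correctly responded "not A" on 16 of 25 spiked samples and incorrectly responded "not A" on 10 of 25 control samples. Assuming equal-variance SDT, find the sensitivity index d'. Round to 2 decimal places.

H = 16/25 = 0.6400
FA = 10/25 = 0.4000
z(H) = z(0.6400) = 0.358
z(FA) = z(0.4000) = -0.253
d' = z(H) − z(FA) = 0.358 − (-0.253) = 0.611

d' = 0.61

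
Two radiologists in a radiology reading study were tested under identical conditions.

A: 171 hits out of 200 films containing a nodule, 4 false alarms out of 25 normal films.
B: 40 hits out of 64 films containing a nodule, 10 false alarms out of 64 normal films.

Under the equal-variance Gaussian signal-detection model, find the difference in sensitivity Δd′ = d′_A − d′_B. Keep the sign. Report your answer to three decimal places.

A: z(0.8550) = 1.0581, z(0.1600) = -0.9945, d' = 2.0526
B: z(0.6250) = 0.3186, z(0.1562) = -1.0102, d' = 1.3288
Δd' = d'_A − d'_B = 2.0526 − 1.3288 = 0.7238
A has the higher sensitivity.

Δd′ = 0.724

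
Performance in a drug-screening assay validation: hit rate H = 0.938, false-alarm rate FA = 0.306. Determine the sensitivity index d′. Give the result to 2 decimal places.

d′ = 2.05

z(H) = 1.5382
z(FA) = -0.5072
d' = z(H) − z(FA) = 1.5382 − (-0.5072) = 2.0454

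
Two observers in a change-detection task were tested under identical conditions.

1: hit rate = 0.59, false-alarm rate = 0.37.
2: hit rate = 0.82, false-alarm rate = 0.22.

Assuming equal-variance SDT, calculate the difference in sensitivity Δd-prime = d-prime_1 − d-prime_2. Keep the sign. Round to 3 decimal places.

1: z(0.59) = 0.2275, z(0.37) = -0.3319, d' = 0.5594
2: z(0.82) = 0.9154, z(0.22) = -0.7722, d' = 1.6876
Δd' = d'_1 − d'_2 = 0.5594 − 1.6876 = -1.1282
2 has the higher sensitivity.

Δd-prime = -1.128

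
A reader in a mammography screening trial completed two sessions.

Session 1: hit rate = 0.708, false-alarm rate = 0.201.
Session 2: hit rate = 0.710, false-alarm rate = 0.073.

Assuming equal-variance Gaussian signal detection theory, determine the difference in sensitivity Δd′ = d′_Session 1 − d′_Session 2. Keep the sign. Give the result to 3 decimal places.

Δd′ = -0.622

Session 1: z(0.708) = 0.5476, z(0.201) = -0.8381, d' = 1.3857
Session 2: z(0.710) = 0.5534, z(0.073) = -1.4538, d' = 2.0072
Δd' = d'_Session 1 − d'_Session 2 = 1.3857 − 2.0072 = -0.6215
Session 2 has the higher sensitivity.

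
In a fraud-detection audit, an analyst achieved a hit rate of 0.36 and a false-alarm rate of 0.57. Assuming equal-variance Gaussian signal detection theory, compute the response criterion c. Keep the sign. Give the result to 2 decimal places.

Φ⁻¹(H) = Φ⁻¹(0.36) = -0.358
Φ⁻¹(FA) = Φ⁻¹(0.57) = 0.176
c = −½·[z(H) + z(FA)] = −0.5 × (-0.358 + 0.176) = 0.091

c = 0.09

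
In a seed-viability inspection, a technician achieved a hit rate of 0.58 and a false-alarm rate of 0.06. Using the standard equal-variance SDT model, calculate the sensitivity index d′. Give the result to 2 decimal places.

Φ⁻¹(H) = Φ⁻¹(0.58) = 0.2019
Φ⁻¹(FA) = Φ⁻¹(0.06) = -1.5548
d' = z(H) − z(FA) = 0.2019 − (-1.5548) = 1.7567

d′ = 1.76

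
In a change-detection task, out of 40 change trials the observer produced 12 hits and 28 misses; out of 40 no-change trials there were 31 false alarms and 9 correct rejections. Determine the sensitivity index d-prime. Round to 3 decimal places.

d-prime = -1.280

H = 12/40 = 0.3000
FA = 31/40 = 0.7750
z(H) = z(0.3000) = -0.5244
z(FA) = z(0.7750) = 0.7554
d' = z(H) − z(FA) = -0.5244 − 0.7554 = -1.2798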